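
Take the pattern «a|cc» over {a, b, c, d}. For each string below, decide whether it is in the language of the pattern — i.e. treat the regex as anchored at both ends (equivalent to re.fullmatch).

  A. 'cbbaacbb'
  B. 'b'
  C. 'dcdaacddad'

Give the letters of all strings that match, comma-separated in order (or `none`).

A → no match
B → no match
C → no match

none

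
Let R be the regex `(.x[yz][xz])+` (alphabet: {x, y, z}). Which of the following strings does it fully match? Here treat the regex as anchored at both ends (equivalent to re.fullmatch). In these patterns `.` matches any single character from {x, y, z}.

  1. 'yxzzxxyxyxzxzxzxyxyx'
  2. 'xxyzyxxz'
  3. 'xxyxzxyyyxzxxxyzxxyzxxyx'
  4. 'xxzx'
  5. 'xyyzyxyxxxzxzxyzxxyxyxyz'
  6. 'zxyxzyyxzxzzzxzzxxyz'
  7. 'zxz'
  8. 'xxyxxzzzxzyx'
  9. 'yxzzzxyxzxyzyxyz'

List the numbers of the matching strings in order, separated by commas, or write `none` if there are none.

1 → match
2 → no match
3 → no match
4 → match
5 → no match
6 → no match
7 → no match
8 → no match
9 → match

1, 4, 9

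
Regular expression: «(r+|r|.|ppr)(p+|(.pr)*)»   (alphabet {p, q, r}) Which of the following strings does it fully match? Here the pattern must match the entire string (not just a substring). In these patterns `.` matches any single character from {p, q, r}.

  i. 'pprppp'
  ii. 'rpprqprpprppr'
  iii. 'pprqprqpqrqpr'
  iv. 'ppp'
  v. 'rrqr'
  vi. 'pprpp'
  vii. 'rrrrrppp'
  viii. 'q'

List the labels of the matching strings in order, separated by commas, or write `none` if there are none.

i → match
ii → match
iii → no match
iv → match
v → no match
vi → match
vii → match
viii → match

i, ii, iv, vi, vii, viii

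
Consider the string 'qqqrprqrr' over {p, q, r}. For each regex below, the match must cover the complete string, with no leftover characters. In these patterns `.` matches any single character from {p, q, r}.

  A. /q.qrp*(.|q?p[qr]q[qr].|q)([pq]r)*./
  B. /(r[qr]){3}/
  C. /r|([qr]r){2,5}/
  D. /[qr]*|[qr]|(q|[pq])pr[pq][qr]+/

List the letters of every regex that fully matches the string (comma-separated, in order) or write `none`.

A → match
B → no match — must start with 'r'
C → no match
D → no match

A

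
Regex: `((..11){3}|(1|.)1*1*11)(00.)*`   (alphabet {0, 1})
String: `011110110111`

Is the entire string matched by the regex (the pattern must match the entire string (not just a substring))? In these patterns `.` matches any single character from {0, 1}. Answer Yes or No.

Yes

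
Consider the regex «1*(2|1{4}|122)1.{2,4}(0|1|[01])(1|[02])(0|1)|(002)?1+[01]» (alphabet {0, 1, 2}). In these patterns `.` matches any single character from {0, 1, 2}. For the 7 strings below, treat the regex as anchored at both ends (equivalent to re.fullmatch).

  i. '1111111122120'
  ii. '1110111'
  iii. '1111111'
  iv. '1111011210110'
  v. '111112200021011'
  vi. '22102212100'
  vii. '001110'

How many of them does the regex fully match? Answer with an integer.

i → match
ii → no match
iii → match
iv → no match
v → no match
vi → no match
vii → no match
Total matched: 2

2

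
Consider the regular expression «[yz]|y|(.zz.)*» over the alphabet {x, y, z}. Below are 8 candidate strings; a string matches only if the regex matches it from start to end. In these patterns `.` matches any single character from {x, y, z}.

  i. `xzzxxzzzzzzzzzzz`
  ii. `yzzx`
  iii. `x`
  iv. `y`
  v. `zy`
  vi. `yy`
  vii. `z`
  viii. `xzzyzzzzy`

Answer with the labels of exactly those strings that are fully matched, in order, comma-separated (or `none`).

i, ii, iv, vii

i → match
ii → match
iii → no match
iv → match
v → no match
vi → no match
vii → match
viii → no match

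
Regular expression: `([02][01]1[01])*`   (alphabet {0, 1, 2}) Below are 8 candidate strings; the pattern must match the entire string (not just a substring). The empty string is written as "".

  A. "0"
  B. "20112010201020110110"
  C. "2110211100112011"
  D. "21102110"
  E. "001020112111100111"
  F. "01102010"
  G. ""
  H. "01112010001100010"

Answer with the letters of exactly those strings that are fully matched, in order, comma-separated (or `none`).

B, C, D, F, G

A → no match
B → match
C → match
D → match
E → no match
F → match
G → match
H → no match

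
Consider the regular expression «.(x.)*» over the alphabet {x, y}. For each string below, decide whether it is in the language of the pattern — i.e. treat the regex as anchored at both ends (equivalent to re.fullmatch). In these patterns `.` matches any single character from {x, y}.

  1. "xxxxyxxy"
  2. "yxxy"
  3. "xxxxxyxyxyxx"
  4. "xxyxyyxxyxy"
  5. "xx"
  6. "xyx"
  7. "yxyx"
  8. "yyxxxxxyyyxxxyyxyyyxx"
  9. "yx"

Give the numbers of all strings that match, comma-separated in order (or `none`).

none

1 → no match
2 → no match
3 → no match
4 → no match
5 → no match
6 → no match
7 → no match
8 → no match
9 → no match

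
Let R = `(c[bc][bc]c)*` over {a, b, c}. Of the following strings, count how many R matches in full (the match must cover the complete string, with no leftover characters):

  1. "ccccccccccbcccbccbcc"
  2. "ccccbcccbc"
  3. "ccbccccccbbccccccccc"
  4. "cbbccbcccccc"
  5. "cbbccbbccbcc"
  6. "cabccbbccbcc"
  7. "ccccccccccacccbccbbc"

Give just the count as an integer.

1 → match
2 → no match
3 → match
4 → match
5 → match
6 → no match
7 → no match
Total matched: 4

4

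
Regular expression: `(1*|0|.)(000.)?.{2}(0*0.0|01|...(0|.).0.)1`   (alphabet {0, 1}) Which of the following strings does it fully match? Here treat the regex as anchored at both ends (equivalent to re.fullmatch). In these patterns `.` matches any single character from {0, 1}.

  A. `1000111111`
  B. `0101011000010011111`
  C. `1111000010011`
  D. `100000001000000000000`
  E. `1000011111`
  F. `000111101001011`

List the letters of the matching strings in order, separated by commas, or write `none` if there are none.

A → no match
B → no match
C → match
D → no match — must end with `1`
E → no match
F → no match

C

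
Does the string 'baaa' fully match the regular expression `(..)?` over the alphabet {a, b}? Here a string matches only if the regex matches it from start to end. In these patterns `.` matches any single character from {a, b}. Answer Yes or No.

No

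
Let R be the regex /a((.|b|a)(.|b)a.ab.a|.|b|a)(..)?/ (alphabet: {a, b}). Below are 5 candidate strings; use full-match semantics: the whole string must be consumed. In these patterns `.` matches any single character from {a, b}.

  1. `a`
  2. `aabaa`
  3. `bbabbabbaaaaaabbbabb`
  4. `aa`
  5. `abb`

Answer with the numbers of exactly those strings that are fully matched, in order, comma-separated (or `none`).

1. `a` → no match
2. `aabaa` → no match
3 → no match — must start with `a`
4. `aa` → match
5. `abb` → no match

4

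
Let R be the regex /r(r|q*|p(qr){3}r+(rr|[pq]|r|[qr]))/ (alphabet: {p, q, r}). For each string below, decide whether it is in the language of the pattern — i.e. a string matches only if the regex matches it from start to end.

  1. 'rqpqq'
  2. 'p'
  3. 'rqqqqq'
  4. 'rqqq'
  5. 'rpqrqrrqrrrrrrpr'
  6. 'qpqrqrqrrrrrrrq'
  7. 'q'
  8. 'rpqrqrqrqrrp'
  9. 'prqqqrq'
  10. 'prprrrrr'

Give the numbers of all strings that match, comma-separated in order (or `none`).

3, 4

1 → no match
2 → no match — must start with 'r'
3 → match
4 → match
5 → no match
6 → no match — must start with 'r'
7 → no match — must start with 'r'
8 → no match
9 → no match — must start with 'r'
10 → no match — must start with 'r'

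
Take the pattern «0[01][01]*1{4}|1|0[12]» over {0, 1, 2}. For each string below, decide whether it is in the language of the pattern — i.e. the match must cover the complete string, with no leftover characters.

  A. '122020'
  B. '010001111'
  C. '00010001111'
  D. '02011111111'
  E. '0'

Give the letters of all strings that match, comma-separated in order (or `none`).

A → no match
B → match
C → match
D → no match
E → no match

B, C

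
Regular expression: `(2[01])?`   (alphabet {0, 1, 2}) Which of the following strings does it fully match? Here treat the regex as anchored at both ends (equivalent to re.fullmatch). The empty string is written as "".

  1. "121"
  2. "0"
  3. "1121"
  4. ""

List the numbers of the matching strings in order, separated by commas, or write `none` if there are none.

4

1 → no match
2 → no match
3 → no match
4 → match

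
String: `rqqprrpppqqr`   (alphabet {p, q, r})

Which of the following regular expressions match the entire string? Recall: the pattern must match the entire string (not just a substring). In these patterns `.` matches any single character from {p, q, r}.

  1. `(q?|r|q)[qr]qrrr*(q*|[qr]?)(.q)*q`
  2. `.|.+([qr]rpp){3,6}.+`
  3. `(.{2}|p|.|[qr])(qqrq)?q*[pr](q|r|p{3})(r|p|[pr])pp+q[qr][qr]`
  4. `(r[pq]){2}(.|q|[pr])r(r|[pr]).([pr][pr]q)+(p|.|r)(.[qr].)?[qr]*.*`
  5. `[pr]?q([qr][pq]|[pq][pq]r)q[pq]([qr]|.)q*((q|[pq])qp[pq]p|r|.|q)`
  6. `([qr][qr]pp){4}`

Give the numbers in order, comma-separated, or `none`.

3

1 → no match — must end with `q`
2 → no match
3 → match
4 → no match
5 → no match
6 → no match — must end with `pp`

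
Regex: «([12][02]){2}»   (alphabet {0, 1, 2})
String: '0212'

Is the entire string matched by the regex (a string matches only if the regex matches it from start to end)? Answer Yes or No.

No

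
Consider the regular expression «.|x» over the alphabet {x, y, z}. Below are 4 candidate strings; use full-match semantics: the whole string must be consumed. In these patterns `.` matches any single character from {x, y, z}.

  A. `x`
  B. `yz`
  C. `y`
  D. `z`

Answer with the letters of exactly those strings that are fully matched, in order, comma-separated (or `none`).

A, C, D

A → match
B → no match
C → match
D → match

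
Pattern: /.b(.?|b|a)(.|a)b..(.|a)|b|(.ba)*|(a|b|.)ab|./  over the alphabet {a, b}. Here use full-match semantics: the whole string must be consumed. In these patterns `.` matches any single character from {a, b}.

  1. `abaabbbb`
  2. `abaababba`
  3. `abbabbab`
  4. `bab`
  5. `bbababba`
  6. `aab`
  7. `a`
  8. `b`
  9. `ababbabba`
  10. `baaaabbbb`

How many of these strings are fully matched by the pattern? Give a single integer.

1 → match
2 → match
3 → match
4 → match
5 → no match
6 → match
7 → match
8 → match
9 → match
10 → no match
Total matched: 8

8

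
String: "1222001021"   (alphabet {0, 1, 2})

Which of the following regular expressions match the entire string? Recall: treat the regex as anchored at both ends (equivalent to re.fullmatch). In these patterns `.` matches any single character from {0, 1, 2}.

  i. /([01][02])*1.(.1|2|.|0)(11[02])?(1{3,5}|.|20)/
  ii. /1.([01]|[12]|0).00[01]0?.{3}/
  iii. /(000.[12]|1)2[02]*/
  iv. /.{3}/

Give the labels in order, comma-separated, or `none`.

ii

i → no match
ii → match
iii → no match
iv → no match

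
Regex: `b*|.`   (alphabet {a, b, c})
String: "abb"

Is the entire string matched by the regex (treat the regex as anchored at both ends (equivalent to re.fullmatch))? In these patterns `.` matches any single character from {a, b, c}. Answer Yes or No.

No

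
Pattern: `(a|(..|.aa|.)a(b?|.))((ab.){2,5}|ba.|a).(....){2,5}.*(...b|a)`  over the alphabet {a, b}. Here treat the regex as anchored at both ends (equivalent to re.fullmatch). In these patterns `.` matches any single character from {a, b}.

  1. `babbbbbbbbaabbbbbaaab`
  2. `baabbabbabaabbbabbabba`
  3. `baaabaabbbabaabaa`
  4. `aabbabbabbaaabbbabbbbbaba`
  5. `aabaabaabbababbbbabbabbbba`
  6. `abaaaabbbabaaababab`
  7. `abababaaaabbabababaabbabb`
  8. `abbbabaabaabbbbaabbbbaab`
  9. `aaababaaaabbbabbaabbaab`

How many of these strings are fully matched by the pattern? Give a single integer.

7

1 → no match
2 → match
3 → match
4 → match
5 → match
6 → match
7 → match
8 → no match
9 → match
Total matched: 7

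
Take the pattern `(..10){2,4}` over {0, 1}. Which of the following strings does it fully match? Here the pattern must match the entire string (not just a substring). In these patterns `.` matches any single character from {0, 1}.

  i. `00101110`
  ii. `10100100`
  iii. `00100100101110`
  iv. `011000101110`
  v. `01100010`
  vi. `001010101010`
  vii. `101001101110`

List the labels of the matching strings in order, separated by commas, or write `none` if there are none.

i, iv, v, vi, vii

i → match
ii → no match — must end with `10`
iii → no match
iv → match
v → match
vi → match
vii → match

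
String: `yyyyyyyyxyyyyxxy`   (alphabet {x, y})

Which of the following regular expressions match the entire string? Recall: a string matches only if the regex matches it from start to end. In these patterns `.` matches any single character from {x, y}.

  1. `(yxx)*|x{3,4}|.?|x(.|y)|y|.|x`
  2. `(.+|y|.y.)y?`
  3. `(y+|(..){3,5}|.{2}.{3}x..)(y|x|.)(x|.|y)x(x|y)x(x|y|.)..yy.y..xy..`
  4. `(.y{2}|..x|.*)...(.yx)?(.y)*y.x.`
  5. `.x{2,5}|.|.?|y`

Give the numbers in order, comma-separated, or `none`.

1 → no match
2 → match
3 → no match
4 → match
5 → no match

2, 4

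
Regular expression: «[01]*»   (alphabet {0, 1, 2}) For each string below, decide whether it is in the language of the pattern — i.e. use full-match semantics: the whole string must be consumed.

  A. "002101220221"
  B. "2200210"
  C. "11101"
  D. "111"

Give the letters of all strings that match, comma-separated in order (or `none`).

C, D

A → no match
B → no match
C → match
D → match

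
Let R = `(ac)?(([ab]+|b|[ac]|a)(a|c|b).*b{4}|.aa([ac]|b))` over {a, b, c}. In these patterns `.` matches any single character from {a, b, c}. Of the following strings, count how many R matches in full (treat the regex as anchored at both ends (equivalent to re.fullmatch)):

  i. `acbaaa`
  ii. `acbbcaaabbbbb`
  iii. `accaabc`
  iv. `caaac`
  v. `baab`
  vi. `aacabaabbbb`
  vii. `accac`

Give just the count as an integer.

4

i. `acbaaa` → match
ii → match
iii. `accaabc` → no match
iv. `caaac` → no match
v. `baab` → match
vi. `aacabaabbbb` → match
vii. `accac` → no match
Total matched: 4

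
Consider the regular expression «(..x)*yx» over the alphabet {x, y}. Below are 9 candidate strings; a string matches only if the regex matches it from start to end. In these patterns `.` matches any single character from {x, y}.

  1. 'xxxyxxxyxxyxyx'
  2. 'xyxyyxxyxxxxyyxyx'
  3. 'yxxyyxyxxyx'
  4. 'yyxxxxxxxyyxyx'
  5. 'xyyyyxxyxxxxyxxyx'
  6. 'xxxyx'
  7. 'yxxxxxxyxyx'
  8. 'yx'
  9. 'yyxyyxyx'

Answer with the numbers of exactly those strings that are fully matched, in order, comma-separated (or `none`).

1, 2, 3, 4, 6, 7, 8, 9

1 → match
2 → match
3 → match
4 → match
5 → no match
6 → match
7 → match
8 → match
9 → match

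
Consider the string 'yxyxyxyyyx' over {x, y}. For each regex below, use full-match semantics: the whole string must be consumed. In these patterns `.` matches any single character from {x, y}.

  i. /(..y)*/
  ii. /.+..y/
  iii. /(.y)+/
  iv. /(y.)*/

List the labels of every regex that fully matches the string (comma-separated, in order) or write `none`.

iv

i → no match
ii → no match — must end with 'y'
iii → no match — must end with 'y'
iv → match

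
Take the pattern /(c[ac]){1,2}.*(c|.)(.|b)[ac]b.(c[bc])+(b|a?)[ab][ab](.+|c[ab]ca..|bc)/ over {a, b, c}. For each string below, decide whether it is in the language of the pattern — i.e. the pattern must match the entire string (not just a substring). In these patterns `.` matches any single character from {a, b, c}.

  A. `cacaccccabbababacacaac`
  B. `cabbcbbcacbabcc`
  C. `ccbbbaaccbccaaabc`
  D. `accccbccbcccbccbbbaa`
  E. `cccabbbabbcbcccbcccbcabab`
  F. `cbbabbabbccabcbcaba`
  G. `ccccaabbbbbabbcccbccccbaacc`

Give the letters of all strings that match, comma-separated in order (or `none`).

A → no match
B → no match
C → no match
D → no match — must start with `c`
E → no match
F → no match
G → match

G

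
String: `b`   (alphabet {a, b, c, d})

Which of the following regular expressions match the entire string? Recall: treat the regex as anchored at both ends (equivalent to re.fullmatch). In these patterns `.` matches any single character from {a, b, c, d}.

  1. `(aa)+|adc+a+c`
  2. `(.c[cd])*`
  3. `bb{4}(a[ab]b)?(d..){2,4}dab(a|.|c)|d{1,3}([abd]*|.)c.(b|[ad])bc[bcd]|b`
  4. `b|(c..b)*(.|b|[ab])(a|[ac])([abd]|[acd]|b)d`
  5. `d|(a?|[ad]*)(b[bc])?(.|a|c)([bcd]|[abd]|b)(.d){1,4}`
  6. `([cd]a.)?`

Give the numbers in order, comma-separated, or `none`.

1 → no match
2 → no match
3 → match
4 → match
5 → no match — must end with `d`
6 → no match

3, 4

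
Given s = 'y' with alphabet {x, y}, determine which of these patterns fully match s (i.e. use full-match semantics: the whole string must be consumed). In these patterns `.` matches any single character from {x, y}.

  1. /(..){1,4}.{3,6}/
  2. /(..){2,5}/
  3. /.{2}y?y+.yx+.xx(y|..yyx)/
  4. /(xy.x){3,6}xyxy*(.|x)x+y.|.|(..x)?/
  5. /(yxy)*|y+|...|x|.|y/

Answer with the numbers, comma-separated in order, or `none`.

4, 5

1 → no match
2 → no match
3 → no match
4 → match
5 → match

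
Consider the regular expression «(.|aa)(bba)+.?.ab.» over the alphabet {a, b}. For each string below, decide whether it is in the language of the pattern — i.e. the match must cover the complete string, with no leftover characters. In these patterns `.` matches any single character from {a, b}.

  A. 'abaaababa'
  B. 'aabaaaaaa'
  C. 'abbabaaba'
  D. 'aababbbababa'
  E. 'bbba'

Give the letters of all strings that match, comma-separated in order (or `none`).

C

A → no match
B → no match
C → match
D → no match
E → no match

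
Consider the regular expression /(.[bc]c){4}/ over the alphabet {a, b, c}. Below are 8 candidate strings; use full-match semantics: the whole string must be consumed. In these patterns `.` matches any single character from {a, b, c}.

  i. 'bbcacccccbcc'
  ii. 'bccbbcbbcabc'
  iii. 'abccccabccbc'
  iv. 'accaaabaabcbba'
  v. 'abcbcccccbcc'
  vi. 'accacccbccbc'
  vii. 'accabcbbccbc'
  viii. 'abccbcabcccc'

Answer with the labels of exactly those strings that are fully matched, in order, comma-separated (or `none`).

i → match
ii → match
iii → match
iv → no match — must end with 'c'
v → match
vi → match
vii → match
viii → match

i, ii, iii, v, vi, vii, viii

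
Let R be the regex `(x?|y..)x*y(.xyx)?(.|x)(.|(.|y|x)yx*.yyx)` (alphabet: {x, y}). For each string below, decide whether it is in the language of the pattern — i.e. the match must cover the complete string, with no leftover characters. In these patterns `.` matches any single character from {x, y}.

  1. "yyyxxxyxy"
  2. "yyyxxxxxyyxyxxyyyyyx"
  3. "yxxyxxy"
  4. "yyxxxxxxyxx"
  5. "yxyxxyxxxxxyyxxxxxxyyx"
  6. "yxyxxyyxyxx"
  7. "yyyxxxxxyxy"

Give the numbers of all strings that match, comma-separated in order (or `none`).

1. "yyyxxxyxy" → match
2 → match
3. "yxxyxxy" → match
4. "yyxxxxxxyxx" → match
5 → no match
6. "yxyxxyyxyxx" → no match
7. "yyyxxxxxyxy" → match

1, 2, 3, 4, 7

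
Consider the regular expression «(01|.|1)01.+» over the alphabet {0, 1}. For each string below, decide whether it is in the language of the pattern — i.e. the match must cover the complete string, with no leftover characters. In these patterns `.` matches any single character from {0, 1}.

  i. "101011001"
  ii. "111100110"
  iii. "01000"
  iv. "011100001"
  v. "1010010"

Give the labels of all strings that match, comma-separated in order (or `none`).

i → match
ii → no match
iii → no match
iv → no match
v → match

i, v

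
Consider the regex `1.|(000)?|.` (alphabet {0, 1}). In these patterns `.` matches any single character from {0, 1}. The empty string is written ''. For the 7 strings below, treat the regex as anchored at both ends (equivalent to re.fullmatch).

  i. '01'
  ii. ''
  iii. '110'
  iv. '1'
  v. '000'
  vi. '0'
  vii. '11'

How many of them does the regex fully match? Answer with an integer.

i → no match
ii → match
iii → no match
iv → match
v → match
vi → match
vii → match
Total matched: 5

5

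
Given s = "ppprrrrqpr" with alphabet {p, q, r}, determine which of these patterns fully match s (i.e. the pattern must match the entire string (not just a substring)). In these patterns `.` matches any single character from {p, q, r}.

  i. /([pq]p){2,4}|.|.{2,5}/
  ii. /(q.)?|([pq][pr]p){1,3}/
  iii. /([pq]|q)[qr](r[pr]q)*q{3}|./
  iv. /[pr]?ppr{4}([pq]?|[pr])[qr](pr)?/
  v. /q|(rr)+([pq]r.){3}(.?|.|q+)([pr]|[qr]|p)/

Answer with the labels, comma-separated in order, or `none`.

i → no match
ii → no match
iii → no match
iv → match
v → no match

iv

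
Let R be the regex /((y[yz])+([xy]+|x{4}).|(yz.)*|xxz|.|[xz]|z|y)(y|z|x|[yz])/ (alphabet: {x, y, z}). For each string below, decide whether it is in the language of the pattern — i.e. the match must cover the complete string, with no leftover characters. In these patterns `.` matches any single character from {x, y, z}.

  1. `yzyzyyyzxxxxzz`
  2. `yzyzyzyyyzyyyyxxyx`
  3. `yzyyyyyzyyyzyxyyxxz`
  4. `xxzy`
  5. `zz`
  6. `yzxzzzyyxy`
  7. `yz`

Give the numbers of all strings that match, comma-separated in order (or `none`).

1 → match
2 → match
3 → match
4. `xxzy` → match
5. `zz` → match
6. `yzxzzzyyxy` → no match
7. `yz` → match

1, 2, 3, 4, 5, 7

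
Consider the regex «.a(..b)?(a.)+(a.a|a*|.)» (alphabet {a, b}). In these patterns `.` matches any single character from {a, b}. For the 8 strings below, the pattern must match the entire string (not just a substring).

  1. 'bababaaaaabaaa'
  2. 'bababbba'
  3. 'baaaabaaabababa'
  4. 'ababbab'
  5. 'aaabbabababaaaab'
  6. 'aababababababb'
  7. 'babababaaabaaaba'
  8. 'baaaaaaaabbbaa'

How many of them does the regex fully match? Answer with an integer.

1 → match
2. 'bababbba' → no match
3 → match
4. 'ababbab' → no match
5 → match
6 → match
7 → match
8 → no match
Total matched: 5

5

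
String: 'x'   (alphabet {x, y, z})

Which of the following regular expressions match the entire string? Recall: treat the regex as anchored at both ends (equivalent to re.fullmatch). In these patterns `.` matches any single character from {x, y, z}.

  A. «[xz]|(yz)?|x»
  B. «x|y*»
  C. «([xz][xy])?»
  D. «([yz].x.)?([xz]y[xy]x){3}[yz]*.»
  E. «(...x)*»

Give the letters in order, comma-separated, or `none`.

A, B

A → match
B → match
C → no match
D → no match
E → no match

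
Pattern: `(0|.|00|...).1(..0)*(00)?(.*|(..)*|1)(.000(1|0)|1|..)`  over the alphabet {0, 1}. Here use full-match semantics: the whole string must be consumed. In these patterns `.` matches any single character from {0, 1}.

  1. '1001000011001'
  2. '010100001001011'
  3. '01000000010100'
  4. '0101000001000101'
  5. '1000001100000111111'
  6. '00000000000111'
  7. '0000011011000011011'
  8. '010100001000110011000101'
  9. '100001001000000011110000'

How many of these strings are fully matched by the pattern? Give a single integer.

1 → no match
2 → no match
3 → no match
4 → no match
5 → no match
6 → no match
7 → no match
8 → no match
9 → no match
Total matched: 0

0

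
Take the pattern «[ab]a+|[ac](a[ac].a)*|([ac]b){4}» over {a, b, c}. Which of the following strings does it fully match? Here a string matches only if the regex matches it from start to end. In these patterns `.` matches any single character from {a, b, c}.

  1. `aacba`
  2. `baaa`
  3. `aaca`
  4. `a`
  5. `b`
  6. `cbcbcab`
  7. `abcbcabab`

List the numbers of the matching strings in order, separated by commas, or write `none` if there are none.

1. `aacba` → match
2. `baaa` → match
3. `aaca` → no match
4. `a` → match
5. `b` → no match
6. `cbcbcab` → no match
7. `abcbcabab` → no match

1, 2, 4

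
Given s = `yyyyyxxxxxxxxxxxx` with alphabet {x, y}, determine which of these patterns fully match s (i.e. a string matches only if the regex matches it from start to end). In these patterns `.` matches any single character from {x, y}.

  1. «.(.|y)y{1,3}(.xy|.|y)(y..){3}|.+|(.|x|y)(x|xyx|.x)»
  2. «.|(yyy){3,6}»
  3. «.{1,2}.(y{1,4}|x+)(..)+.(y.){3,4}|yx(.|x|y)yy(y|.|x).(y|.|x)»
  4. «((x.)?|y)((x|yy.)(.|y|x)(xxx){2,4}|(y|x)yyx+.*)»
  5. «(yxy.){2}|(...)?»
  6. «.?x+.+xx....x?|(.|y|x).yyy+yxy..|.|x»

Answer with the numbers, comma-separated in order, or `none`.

1 → match
2 → no match
3 → no match
4 → match
5 → no match
6 → no match

1, 4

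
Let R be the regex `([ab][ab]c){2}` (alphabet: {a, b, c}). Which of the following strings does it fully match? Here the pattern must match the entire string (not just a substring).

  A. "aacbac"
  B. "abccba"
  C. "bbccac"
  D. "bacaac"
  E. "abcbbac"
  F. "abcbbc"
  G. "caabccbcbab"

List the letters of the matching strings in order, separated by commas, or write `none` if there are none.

A, D, F

A. "aacbac" → match
B. "abccba" → no match — must end with "c"
C. "bbccac" → no match
D. "bacaac" → match
E. "abcbbac" → no match
F. "abcbbc" → match
G. "caabccbcbab" → no match — must end with "c"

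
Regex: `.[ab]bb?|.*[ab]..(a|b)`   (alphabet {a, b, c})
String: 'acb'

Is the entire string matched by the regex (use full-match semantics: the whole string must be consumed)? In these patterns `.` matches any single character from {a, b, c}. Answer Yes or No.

No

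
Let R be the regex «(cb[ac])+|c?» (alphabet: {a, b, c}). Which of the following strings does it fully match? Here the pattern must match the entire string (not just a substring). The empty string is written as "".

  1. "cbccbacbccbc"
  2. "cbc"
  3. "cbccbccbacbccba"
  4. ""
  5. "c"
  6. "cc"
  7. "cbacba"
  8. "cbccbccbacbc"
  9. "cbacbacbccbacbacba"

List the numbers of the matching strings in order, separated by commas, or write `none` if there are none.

1, 2, 3, 4, 5, 7, 8, 9

1 → match
2 → match
3 → match
4 → match
5 → match
6 → no match
7 → match
8 → match
9 → match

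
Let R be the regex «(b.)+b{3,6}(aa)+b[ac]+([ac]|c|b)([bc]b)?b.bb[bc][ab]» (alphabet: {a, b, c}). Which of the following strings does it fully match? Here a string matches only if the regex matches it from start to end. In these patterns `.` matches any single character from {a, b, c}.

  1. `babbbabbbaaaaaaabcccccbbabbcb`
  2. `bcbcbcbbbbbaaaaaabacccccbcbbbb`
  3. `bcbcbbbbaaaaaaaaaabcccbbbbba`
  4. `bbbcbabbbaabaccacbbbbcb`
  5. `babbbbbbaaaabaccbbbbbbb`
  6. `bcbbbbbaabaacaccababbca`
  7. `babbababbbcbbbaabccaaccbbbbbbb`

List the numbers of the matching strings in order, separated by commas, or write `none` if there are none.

1 → no match
2 → match
3 → match
4 → match
5 → match
6 → match
7 → no match

2, 3, 4, 5, 6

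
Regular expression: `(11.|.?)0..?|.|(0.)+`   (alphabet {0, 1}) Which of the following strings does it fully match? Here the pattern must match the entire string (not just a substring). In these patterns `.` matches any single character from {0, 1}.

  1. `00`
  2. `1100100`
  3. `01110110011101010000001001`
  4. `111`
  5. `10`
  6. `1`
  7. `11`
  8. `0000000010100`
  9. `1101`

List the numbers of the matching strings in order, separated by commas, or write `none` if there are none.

1 → match
2 → no match
3 → no match
4 → no match
5 → no match
6 → match
7 → no match
8 → no match
9 → no match

1, 6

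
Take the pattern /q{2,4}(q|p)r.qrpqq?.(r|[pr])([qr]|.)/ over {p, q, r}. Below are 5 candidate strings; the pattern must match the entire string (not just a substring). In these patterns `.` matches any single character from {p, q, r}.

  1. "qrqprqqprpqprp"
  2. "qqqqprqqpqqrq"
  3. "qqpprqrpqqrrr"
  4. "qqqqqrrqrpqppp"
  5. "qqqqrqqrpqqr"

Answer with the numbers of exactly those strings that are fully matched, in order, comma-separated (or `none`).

1 → no match
2 → no match
3 → no match
4 → match
5 → no match

4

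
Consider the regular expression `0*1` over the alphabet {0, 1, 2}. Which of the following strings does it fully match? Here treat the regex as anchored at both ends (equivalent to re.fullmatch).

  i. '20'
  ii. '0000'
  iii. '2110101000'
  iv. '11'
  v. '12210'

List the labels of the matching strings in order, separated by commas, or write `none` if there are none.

i → no match — must end with '1'
ii → no match — must end with '1'
iii → no match — must end with '1'
iv → no match
v → no match — must end with '1'

none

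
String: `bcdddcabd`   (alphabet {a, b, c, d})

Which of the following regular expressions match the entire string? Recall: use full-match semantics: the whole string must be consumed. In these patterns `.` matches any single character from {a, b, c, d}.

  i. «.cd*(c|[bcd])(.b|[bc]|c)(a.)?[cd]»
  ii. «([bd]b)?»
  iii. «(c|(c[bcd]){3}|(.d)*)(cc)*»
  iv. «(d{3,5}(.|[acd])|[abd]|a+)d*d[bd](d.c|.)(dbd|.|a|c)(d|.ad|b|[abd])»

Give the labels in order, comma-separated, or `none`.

i → match
ii → no match
iii → no match
iv → no match

i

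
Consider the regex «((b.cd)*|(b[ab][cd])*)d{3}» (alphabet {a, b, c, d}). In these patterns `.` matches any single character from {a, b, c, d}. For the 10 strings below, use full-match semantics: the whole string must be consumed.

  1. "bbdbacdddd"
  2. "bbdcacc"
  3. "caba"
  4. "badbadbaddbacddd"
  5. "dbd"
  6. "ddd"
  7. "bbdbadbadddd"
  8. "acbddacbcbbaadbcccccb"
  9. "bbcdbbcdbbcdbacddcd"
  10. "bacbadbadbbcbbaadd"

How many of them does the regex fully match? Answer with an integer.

2

1 → no match
2 → no match — must end with "d"
3 → no match — must end with "d"
4 → no match
5 → no match
6 → match
7 → match
8 → no match — must end with "d"
9 → no match
10 → no match
Total matched: 2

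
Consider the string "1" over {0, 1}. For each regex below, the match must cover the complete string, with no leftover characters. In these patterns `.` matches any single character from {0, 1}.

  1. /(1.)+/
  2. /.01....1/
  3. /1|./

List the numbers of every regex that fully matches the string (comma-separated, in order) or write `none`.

1 → no match
2 → no match
3 → match

3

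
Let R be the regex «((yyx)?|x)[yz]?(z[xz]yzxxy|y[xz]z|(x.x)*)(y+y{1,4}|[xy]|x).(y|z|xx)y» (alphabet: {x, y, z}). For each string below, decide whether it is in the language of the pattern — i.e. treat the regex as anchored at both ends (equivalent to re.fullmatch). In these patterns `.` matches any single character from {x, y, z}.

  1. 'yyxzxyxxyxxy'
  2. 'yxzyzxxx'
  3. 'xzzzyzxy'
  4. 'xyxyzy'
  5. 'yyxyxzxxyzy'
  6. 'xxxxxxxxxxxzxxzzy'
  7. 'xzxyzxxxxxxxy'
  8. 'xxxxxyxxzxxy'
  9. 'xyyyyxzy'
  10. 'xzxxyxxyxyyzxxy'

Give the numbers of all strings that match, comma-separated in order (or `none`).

1, 4, 5, 6, 8, 9, 10

1. 'yyxzxyxxyxxy' → match
2. 'yxzyzxxx' → no match — must end with 'y'
3. 'xzzzyzxy' → no match
4. 'xyxyzy' → match
5. 'yyxyxzxxyzy' → match
6 → match
7 → no match
8. 'xxxxxyxxzxxy' → match
9. 'xyyyyxzy' → match
10 → match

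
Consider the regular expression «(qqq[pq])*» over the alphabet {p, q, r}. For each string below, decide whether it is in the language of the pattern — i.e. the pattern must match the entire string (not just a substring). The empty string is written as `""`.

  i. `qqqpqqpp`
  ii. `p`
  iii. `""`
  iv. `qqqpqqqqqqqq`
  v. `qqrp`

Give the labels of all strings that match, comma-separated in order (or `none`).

iii, iv

i. `qqqpqqpp` → no match
ii. `p` → no match
iii. `""` → match
iv. `qqqpqqqqqqqq` → match
v. `qqrp` → no match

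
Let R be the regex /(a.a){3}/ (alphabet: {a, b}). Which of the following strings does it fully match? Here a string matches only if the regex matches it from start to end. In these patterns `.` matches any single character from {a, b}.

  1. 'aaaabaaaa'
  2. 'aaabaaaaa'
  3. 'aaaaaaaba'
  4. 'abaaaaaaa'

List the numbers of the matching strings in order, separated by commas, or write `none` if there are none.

1 → match
2 → no match
3 → match
4 → match

1, 3, 4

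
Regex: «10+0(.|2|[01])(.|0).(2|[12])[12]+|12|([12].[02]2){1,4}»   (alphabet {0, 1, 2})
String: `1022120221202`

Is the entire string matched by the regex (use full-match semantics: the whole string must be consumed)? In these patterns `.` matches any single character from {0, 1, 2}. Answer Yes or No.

No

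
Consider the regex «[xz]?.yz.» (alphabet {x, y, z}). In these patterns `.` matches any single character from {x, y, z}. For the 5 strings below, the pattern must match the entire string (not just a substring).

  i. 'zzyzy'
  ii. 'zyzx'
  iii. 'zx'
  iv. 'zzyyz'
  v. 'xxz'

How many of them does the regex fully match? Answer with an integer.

i → match
ii → match
iii → no match
iv → no match
v → no match
Total matched: 2

2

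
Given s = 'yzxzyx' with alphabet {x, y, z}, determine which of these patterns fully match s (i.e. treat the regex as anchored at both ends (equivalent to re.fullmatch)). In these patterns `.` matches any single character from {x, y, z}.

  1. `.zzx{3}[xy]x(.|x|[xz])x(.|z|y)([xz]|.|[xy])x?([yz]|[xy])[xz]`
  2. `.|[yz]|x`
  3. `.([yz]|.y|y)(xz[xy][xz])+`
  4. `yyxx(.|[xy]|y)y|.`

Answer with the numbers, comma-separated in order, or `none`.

3

1 → no match
2 → no match
3 → match
4 → no match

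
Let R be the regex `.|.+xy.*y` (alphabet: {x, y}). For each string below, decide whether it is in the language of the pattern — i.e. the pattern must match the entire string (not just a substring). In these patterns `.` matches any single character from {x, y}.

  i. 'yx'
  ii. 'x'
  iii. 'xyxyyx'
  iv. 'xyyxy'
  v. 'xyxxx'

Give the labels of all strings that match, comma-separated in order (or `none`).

ii

i. 'yx' → no match
ii. 'x' → match
iii. 'xyxyyx' → no match
iv. 'xyyxy' → no match
v. 'xyxxx' → no match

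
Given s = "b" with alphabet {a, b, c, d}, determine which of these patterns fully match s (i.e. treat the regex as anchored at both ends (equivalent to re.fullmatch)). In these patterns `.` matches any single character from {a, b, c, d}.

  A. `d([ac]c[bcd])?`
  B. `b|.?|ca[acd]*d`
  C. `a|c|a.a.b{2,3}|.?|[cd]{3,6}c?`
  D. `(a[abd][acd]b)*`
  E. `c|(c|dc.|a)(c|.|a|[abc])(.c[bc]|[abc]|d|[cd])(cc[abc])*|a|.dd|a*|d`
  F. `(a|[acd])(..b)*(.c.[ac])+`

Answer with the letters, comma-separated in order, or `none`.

B, C

A → no match — must start with "d"
B → match
C → match
D → no match
E → no match
F → no match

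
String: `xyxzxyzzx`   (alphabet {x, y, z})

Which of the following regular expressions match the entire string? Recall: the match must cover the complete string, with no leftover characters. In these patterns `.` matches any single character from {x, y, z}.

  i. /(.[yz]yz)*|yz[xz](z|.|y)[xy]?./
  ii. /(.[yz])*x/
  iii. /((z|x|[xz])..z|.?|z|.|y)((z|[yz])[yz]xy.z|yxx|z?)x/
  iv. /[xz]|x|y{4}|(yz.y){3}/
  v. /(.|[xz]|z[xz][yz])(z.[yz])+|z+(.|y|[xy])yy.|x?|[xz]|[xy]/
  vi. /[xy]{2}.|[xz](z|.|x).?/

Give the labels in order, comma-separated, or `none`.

ii

i → no match
ii → match
iii → no match
iv → no match
v → no match
vi → no match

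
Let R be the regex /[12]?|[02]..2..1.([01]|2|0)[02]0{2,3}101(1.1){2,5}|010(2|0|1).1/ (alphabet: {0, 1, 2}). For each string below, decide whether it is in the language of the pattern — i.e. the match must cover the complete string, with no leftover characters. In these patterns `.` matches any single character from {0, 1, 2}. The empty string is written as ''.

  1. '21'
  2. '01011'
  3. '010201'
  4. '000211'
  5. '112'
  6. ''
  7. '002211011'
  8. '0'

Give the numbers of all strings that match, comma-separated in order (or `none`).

3, 6

1 → no match
2 → no match
3 → match
4 → no match
5 → no match
6 → match
7 → no match
8 → no match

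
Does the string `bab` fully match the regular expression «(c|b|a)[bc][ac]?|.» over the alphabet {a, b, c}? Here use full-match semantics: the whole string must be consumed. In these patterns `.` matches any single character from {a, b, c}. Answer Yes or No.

No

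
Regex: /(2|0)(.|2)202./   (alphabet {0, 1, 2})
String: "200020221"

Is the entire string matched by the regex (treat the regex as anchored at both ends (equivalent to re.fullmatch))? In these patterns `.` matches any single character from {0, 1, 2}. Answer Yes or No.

No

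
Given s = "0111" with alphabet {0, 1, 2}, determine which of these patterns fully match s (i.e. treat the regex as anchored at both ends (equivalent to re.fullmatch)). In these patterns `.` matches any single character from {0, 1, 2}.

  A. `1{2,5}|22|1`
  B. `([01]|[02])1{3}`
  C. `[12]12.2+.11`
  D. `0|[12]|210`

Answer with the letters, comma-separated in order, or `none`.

A → no match
B → match
C → no match
D → no match

B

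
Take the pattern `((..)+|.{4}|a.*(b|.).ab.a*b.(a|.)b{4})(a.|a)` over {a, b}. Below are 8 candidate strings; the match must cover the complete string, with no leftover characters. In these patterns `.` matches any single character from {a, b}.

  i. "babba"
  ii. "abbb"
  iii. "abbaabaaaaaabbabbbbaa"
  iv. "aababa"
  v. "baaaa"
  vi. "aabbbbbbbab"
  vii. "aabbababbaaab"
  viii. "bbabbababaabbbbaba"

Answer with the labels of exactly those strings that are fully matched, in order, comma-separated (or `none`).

i, iii, v

i → match
ii → no match
iii → match
iv → no match
v → match
vi → no match
vii → no match
viii → no match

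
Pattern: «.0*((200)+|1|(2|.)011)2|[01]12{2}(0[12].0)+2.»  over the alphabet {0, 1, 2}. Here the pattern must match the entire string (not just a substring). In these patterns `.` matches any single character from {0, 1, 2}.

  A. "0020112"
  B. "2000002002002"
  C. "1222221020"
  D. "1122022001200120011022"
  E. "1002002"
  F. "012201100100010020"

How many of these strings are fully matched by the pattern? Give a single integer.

A → match
B → match
C → no match
D → match
E → match
F → match
Total matched: 5

5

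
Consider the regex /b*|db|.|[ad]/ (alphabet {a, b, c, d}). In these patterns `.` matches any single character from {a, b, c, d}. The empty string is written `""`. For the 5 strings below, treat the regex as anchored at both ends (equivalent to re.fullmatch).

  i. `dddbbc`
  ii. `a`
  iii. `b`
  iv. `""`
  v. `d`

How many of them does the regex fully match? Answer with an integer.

4

i → no match
ii → match
iii → match
iv → match
v → match
Total matched: 4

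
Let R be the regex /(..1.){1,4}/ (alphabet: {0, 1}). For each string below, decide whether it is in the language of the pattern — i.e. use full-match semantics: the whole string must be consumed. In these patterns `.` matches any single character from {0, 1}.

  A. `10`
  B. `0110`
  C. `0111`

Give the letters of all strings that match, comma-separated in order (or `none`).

B, C

A → no match
B → match
C → match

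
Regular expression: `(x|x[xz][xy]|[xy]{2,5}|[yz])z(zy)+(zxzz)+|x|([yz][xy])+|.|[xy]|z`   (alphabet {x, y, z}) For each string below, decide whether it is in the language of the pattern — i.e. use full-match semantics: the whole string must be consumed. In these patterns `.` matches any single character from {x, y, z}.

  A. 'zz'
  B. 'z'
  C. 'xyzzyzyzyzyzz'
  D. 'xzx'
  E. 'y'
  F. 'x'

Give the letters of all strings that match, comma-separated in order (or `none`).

B, E, F

A → no match
B → match
C → no match
D → no match
E → match
F → match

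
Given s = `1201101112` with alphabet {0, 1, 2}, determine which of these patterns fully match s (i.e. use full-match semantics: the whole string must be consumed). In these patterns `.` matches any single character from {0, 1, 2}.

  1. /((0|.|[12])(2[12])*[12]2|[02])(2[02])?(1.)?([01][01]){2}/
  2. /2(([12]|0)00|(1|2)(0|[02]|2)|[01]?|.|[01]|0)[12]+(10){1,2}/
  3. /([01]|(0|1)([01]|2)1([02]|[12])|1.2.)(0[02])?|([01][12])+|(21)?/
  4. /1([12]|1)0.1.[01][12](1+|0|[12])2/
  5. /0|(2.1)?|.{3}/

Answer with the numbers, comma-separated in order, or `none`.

4

1 → no match
2 → no match — must start with `2`
3 → no match
4 → match
5 → no match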